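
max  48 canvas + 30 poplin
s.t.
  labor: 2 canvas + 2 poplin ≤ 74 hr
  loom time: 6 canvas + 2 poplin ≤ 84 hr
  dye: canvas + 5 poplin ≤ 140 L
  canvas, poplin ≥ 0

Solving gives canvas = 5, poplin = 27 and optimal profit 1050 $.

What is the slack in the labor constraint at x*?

labor used = 2·5 + 2·27 = 64; slack = 74 − 64 = 10.

10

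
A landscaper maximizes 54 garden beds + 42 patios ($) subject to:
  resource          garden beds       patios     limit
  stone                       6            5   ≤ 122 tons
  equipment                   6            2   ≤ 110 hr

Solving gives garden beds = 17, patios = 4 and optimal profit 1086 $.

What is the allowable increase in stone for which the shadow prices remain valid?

153

Binding constraints: stone, equipment. The basis is B = [[6,5],[6,2]] with det -18.
Per unit increase in stone, x* moves by d = (-0.1111, 0.3333).
The basis stays optimal until garden beds reaches 0; allowable increase = 153 tons.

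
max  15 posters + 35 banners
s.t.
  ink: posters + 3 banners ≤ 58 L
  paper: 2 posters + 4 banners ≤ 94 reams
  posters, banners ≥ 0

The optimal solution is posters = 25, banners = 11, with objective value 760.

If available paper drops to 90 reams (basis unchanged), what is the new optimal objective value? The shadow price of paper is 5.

Δb = -4, so new z* = 760 + (5)·(-4) = 760 − 20 = 740.

740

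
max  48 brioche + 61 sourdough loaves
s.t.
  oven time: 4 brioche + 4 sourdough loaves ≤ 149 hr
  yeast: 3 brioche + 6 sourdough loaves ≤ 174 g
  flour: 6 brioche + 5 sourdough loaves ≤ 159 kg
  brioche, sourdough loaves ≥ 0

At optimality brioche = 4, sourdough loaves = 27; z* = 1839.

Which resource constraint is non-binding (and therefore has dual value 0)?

oven time

oven time: 124/149 (slack 25)
yeast: 174/174 (binding)
flour: 159/159 (binding)
By complementary slackness, a constraint with positive slack has shadow price 0 → oven time.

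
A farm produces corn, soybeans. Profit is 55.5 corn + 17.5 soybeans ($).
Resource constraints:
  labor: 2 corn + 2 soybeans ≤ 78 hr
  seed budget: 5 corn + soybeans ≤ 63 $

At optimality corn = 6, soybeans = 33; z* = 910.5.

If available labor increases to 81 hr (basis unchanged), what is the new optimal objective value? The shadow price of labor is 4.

922.5

Δb = 3, so new z* = 910.5 + (4)·(3) = 910.5 + 12 = 922.5.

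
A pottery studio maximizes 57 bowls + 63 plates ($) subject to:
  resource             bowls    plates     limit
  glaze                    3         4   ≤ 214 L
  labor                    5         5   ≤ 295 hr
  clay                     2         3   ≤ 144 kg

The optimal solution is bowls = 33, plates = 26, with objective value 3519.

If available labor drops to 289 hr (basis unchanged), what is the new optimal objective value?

3465

Binding: labor and clay. Non-binding: glaze (11 unused).
Slack constraints have shadow price 0 (complementary slackness).
From A_Bᵀ y = c: 5·y_labor + 2·y_clay = 57; 5·y_labor + 3·y_clay = 63.
Solving: y_labor = 9, y_clay = 6.
Δz = y_labor·Δb = 9 × (-6) = -54, so new z* = 3519 − 54 = 3465.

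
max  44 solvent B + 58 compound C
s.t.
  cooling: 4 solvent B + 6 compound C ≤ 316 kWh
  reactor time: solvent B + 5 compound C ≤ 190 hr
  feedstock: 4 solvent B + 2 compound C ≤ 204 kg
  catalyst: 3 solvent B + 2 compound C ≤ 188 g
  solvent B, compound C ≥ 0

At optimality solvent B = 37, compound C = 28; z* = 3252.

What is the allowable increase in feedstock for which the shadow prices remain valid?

Binding constraints: cooling, feedstock. The basis is B = [[4,6],[4,2]] with det -16.
Per unit increase in feedstock, x* moves by d = (0.375, -0.25).
The basis stays optimal until catalyst becomes binding; allowable increase = 33.6 kg.

33.6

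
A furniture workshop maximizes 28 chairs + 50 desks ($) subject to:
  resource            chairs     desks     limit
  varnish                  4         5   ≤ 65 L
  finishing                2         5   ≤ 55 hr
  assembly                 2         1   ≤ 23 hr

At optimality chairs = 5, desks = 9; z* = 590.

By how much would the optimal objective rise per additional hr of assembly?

At the optimum: varnish uses 65 of 65 (binding); finishing uses 55 of 55 (binding); assembly uses 19 of 23 (slack = 4).
Since assembly is not tight, its dual is 0.
From A_Bᵀ y = c: 4·y_varnish + 2·y_finishing = 28; 5·y_varnish + 5·y_finishing = 50.
This yields shadow prices y_varnish = 4, y_finishing = 6.
Shadow price of assembly = 0.

0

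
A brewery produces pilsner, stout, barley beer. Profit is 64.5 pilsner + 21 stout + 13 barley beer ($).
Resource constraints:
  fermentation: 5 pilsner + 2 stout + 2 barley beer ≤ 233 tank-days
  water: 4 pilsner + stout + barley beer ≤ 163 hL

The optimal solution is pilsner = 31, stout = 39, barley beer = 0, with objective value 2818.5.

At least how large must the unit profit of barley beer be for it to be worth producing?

21

Both fermentation and water are binding at x*.
The binding rows give the dual system: 5·y_fermentation + 4·y_water = 64.5 and 2·y_fermentation + 1·y_water = 21.
Solving: y_fermentation = 6.5, y_water = 8.
barley beer enters the basis when its profit ≥ yᵀa₃ = 6.5·2 + 8·1 = 21.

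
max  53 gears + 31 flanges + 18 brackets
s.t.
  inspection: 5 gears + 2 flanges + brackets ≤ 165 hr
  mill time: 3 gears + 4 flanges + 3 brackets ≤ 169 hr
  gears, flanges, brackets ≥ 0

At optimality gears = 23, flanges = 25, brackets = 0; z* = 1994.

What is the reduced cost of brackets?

Both inspection and mill time are binding at x*.
Dual feasibility on the basic columns requires 5·y_inspection + 3·y_mill time = 53, 2·y_inspection + 4·y_mill time = 31.
This yields shadow prices y_inspection = 8.5, y_mill time = 3.5.
Reduced cost of brackets: c₃ − yᵀa₃ = 18 − (8.5·1 + 3.5·3) = 18 − 19 = -1.

-1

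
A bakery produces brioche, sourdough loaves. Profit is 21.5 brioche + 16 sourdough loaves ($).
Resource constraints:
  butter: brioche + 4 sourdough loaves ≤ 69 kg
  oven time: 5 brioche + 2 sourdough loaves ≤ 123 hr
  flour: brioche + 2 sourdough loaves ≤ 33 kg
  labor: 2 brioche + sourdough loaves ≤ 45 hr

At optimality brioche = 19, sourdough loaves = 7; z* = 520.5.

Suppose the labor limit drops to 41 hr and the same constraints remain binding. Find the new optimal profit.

Check each constraint at x*: butter 47/69 (slack 22); oven time 109/123 (slack 14); flour 33/33 (tight); labor 45/45 (tight).
By complementary slackness, y = 0 for the non-binding constraints.
Dual feasibility on the basic columns requires 1·y_flour + 2·y_labor = 21.5, 2·y_flour + 1·y_labor = 16.
Solving: y_flour = 3.5, y_labor = 9.
Δz = y_labor·Δb = 9 × (-4) = -36, so new z* = 520.5 − 36 = 484.5.

484.5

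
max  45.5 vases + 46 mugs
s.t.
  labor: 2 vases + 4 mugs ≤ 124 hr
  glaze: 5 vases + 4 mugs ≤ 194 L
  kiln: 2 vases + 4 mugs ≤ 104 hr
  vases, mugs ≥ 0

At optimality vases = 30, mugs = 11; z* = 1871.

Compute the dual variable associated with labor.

0

At the optimum: labor uses 104 of 124 (slack = 20); glaze uses 194 of 194 (binding); kiln uses 104 of 104 (binding).
By complementary slackness, y = 0 for the non-binding constraint.
Dual feasibility on the basic columns requires 5·y_glaze + 2·y_kiln = 45.5, 4·y_glaze + 4·y_kiln = 46.
Solving: y_glaze = 7.5, y_kiln = 4.
Shadow price of labor = 0.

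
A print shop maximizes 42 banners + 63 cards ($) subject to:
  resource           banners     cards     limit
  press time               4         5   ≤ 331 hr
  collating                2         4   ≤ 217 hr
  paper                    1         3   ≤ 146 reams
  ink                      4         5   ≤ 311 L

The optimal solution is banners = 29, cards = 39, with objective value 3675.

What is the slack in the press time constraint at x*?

20

press time used = 4·29 + 5·39 = 311; slack = 331 − 311 = 20.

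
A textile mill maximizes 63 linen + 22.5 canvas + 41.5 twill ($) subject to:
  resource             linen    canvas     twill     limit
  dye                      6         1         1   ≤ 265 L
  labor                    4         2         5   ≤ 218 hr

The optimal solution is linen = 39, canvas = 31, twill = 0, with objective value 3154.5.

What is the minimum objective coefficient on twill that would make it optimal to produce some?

49.5

Both dye and labor are binding at x*.
Dual feasibility on the basic columns requires 6·y_dye + 4·y_labor = 63, 1·y_dye + 2·y_labor = 22.5.
This yields shadow prices y_dye = 4.5, y_labor = 9.
twill enters the basis when its profit ≥ yᵀa₃ = 4.5·1 + 9·5 = 49.5.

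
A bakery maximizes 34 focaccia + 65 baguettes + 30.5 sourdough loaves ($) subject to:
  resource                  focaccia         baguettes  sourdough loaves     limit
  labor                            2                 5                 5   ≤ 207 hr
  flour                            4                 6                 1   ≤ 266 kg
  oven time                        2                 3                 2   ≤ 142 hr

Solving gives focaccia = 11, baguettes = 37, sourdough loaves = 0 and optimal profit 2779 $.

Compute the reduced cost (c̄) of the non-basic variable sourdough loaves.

-9.5

At the optimum: labor uses 207 of 207 (binding); flour uses 266 of 266 (binding); oven time uses 133 of 142 (slack = 9).
Since oven time is not tight, its dual is 0.
Dual feasibility on the basic columns requires 2·y_labor + 4·y_flour = 34, 5·y_labor + 6·y_flour = 65.
→ y_labor = 7 and y_flour = 5.
Reduced cost of sourdough loaves: c₃ − yᵀa₃ = 30.5 − (7·5 + 5·1) = 30.5 − 40 = -9.5.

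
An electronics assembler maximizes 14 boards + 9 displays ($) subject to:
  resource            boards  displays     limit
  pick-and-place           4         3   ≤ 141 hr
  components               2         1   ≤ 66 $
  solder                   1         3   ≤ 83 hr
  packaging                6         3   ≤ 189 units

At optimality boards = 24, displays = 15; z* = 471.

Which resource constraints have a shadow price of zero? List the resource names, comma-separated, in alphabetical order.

pick-and-place: 141/141 (binding)
components: 63/66 (slack 3)
solder: 69/83 (slack 14)
packaging: 189/189 (binding)
By complementary slackness, a constraint with positive slack has shadow price 0 → components, solder.

components, solder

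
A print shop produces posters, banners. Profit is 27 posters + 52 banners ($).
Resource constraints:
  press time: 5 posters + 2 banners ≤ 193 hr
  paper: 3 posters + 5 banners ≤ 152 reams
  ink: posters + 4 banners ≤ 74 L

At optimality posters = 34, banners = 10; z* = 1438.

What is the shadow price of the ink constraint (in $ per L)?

At the optimum: press time uses 190 of 193 (slack = 3); paper uses 152 of 152 (binding); ink uses 74 of 74 (binding).
Since press time is not tight, its dual is 0.
The binding rows give the dual system: 3·y_paper + 1·y_ink = 27 and 5·y_paper + 4·y_ink = 52.
Solving: y_paper = 8, y_ink = 3.
Shadow price of ink = 3.

3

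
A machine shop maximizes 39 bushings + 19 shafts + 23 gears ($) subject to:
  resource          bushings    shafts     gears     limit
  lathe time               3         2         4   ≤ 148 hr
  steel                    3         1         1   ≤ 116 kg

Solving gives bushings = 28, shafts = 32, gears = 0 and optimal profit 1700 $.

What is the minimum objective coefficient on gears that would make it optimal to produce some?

At the optimum: lathe time uses 148 of 148 (binding); steel uses 116 of 116 (binding).
From A_Bᵀ y = c: 3·y_lathe time + 3·y_steel = 39; 2·y_lathe time + 1·y_steel = 19.
Solving: y_lathe time = 6, y_steel = 7.
gears enters the basis when its profit ≥ yᵀa₃ = 6·4 + 7·1 = 31.

31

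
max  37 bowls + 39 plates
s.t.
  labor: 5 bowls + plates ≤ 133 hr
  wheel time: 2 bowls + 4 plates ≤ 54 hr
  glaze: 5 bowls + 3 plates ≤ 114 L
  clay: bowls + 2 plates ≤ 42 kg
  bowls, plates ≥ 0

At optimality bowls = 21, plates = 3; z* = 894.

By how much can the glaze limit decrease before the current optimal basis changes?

73.5

Binding constraints: wheel time, glaze. The basis is B = [[2,4],[5,3]] with det -14.
Per unit decrease in glaze, x* moves by d = (-0.2857, 0.1429).
The basis stays optimal until bowls reaches 0; allowable decrease = 73.5 L.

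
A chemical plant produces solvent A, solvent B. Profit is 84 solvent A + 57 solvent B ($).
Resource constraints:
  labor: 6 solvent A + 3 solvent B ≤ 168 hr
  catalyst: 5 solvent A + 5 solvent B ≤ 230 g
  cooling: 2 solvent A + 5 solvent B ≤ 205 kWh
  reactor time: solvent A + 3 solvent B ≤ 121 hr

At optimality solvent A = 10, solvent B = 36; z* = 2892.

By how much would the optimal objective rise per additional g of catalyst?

6

Check each constraint at x*: labor 168/168 (tight); catalyst 230/230 (tight); cooling 200/205 (slack 5); reactor time 118/121 (slack 3).
Since cooling, reactor time are not tight, their duals are 0.
From A_Bᵀ y = c: 6·y_labor + 5·y_catalyst = 84; 3·y_labor + 5·y_catalyst = 57.
This yields shadow prices y_labor = 9, y_catalyst = 6.
Shadow price of catalyst = 6.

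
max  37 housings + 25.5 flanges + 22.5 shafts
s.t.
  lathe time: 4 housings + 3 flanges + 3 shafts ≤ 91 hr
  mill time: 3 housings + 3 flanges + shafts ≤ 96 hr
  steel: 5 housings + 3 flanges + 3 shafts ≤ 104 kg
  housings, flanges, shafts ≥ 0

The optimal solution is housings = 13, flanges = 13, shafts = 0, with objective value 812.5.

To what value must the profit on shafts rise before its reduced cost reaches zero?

25.5

Check each constraint at x*: lathe time 91/91 (tight); mill time 78/96 (slack 18); steel 104/104 (tight).
By complementary slackness, y = 0 for the non-binding constraint.
The binding rows give the dual system: 4·y_lathe time + 5·y_steel = 37 and 3·y_lathe time + 3·y_steel = 25.5.
Solving: y_lathe time = 5.5, y_steel = 3.
shafts enters the basis when its profit ≥ yᵀa₃ = 5.5·3 + 3·3 = 25.5.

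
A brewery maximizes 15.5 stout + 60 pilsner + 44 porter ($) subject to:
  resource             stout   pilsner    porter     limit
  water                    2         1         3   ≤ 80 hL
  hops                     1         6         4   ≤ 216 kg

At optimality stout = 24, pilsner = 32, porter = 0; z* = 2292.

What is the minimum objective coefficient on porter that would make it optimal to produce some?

47

At the optimum: water uses 80 of 80 (binding); hops uses 216 of 216 (binding).
Dual feasibility on the basic columns requires 2·y_water + 1·y_hops = 15.5, 1·y_water + 6·y_hops = 60.
Solving: y_water = 3, y_hops = 9.5.
porter enters the basis when its profit ≥ yᵀa₃ = 3·3 + 9.5·4 = 47.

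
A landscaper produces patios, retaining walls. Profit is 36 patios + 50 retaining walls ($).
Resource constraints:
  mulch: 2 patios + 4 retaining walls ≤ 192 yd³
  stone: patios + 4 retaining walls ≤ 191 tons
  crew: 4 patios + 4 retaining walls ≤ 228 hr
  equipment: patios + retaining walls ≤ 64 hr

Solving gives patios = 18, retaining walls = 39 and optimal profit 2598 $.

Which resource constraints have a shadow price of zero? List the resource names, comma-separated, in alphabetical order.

equipment, stone

mulch: 192/192 (binding)
stone: 174/191 (slack 17)
crew: 228/228 (binding)
equipment: 57/64 (slack 7)
By complementary slackness, a constraint with positive slack has shadow price 0 → equipment, stone.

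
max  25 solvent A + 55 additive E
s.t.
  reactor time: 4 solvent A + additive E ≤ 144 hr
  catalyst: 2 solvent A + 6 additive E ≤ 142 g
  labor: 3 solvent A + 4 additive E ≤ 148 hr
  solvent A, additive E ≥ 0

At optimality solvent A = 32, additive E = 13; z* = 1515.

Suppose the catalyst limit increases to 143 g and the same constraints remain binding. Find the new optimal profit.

1521.5

Binding: catalyst and labor. Non-binding: reactor time (3 unused).
Slack constraints have shadow price 0 (complementary slackness).
From A_Bᵀ y = c: 2·y_catalyst + 3·y_labor = 25; 6·y_catalyst + 4·y_labor = 55.
→ y_catalyst = 6.5 and y_labor = 4.
Δz = y_catalyst·Δb = 6.5 × (1) = 6.5, so new z* = 1515 + 6.5 = 1521.5.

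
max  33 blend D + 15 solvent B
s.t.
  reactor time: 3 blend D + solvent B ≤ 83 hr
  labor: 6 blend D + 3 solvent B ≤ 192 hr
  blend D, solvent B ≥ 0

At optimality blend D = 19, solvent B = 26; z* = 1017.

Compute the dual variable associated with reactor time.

Both reactor time and labor are binding at x*.
Dual feasibility on the basic columns requires 3·y_reactor time + 6·y_labor = 33, 1·y_reactor time + 3·y_labor = 15.
This yields shadow prices y_reactor time = 3, y_labor = 4.
Shadow price of reactor time = 3.

3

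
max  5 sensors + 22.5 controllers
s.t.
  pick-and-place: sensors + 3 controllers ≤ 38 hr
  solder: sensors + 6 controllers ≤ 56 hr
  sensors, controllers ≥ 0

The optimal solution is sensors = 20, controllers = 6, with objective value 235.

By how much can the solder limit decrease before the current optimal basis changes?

Binding constraints: pick-and-place, solder. The basis is B = [[1,3],[1,6]] with det 3.
Per unit decrease in solder, x* moves by d = (1, -0.3333).
The basis stays optimal until controllers reaches 0; allowable decrease = 18 hr.

18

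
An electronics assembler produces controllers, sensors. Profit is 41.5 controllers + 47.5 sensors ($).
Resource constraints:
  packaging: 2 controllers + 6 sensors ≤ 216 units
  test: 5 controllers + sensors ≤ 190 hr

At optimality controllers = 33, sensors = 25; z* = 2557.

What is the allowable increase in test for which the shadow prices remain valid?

Binding constraints: packaging, test. The basis is B = [[2,6],[5,1]] with det -28.
Per unit increase in test, x* moves by d = (0.2143, -0.0714).
The basis stays optimal until sensors reaches 0; allowable increase = 350 hr.

350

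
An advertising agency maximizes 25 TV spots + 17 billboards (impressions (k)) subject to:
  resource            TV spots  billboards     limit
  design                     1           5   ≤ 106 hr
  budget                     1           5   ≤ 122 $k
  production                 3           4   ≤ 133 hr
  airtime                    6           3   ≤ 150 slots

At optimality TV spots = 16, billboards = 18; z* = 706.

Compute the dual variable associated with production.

At the optimum: design uses 106 of 106 (binding); budget uses 106 of 122 (slack = 16); production uses 120 of 133 (slack = 13); airtime uses 150 of 150 (binding).
By complementary slackness, y = 0 for the non-binding constraints.
Dual feasibility on the basic columns requires 1·y_design + 6·y_airtime = 25, 5·y_design + 3·y_airtime = 17.
→ y_design = 1 and y_airtime = 4.
Shadow price of production = 0.

0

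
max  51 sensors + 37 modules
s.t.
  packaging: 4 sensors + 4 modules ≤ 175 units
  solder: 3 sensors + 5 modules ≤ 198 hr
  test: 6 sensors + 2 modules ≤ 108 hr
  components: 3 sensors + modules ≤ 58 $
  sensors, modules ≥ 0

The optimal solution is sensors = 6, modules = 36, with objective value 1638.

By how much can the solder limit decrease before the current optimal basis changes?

144

Binding constraints: solder, test. The basis is B = [[3,5],[6,2]] with det -24.
Per unit decrease in solder, x* moves by d = (0.0833, -0.25).
The basis stays optimal until modules reaches 0; allowable decrease = 144 hr.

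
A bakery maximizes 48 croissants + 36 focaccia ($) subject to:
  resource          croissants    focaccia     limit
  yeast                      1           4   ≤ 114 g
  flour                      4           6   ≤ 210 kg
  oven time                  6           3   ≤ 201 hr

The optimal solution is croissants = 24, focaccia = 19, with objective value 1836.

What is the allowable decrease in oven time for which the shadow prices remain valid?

Binding constraints: flour, oven time. The basis is B = [[4,6],[6,3]] with det -24.
Per unit decrease in oven time, x* moves by d = (-0.25, 0.1667).
The basis stays optimal until yeast becomes binding; allowable decrease = 33.6 hr.

33.6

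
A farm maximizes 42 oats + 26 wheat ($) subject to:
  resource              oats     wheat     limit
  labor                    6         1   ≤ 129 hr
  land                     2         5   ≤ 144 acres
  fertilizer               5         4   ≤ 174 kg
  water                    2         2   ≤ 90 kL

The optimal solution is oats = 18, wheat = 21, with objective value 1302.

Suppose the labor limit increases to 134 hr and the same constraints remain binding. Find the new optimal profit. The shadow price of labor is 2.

1312

Δb = 5, so new z* = 1302 + (2)·(5) = 1302 + 10 = 1312.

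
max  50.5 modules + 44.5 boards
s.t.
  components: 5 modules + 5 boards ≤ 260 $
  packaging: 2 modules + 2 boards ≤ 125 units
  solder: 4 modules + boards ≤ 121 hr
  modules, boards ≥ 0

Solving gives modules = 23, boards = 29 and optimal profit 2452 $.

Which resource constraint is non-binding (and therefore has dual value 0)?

components: 260/260 (binding)
packaging: 104/125 (slack 21)
solder: 121/121 (binding)
By complementary slackness, a constraint with positive slack has shadow price 0 → packaging.

packaging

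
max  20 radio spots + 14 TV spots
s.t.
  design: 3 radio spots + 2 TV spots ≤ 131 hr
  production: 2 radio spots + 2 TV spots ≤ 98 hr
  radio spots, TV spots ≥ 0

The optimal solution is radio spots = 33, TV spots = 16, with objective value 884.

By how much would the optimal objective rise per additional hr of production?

1

Both design and production are binding at x*.
From A_Bᵀ y = c: 3·y_design + 2·y_production = 20; 2·y_design + 2·y_production = 14.
Solving: y_design = 6, y_production = 1.
Shadow price of production = 1.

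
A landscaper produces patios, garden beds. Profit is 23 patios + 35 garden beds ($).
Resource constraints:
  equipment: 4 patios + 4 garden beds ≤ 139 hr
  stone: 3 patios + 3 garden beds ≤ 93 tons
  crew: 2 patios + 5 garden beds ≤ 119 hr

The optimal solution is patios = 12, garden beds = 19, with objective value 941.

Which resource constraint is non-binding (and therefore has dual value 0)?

equipment

equipment: 124/139 (slack 15)
stone: 93/93 (binding)
crew: 119/119 (binding)
By complementary slackness, a constraint with positive slack has shadow price 0 → equipment.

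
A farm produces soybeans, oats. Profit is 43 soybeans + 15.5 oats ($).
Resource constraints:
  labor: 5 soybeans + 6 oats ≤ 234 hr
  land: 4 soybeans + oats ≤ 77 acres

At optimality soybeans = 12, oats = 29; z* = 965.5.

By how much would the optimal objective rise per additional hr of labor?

1

At the optimum: labor uses 234 of 234 (binding); land uses 77 of 77 (binding).
From A_Bᵀ y = c: 5·y_labor + 4·y_land = 43; 6·y_labor + 1·y_land = 15.5.
This yields shadow prices y_labor = 1, y_land = 9.5.
Shadow price of labor = 1.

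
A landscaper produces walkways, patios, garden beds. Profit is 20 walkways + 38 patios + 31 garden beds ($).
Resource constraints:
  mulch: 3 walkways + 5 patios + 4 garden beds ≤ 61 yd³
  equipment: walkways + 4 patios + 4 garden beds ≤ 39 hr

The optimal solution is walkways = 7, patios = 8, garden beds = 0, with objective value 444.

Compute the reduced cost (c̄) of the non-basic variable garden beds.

At the optimum: mulch uses 61 of 61 (binding); equipment uses 39 of 39 (binding).
From A_Bᵀ y = c: 3·y_mulch + 1·y_equipment = 20; 5·y_mulch + 4·y_equipment = 38.
This yields shadow prices y_mulch = 6, y_equipment = 2.
Reduced cost of garden beds: c₃ − yᵀa₃ = 31 − (6·4 + 2·4) = 31 − 32 = -1.

-1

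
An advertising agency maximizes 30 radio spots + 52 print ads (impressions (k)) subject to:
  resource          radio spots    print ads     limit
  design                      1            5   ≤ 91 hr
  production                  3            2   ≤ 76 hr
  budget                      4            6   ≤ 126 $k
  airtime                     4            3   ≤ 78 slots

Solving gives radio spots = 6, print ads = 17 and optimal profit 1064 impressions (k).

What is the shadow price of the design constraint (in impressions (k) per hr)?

Check each constraint at x*: design 91/91 (tight); production 52/76 (slack 24); budget 126/126 (tight); airtime 75/78 (slack 3).
By complementary slackness, y = 0 for the non-binding constraints.
Dual feasibility on the basic columns requires 1·y_design + 4·y_budget = 30, 5·y_design + 6·y_budget = 52.
This yields shadow prices y_design = 2, y_budget = 7.
Shadow price of design = 2.

2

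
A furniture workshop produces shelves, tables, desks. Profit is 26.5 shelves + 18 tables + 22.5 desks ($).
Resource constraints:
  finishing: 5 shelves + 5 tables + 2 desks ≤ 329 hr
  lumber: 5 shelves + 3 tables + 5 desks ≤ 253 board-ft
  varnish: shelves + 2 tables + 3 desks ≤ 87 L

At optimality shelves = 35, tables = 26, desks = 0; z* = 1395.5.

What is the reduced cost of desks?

-7

Binding: lumber and varnish. Non-binding: finishing (24 unused).
Slack constraints have shadow price 0 (complementary slackness).
Dual feasibility on the basic columns requires 5·y_lumber + 1·y_varnish = 26.5, 3·y_lumber + 2·y_varnish = 18.
Solving: y_lumber = 5, y_varnish = 1.5.
Reduced cost of desks: c₃ − yᵀa₃ = 22.5 − (5·5 + 1.5·3) = 22.5 − 29.5 = -7.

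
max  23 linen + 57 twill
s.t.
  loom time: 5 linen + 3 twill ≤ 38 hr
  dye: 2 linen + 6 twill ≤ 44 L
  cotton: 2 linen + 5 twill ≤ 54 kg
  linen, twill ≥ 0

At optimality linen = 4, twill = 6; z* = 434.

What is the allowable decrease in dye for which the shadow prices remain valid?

28.8

Binding constraints: loom time, dye. The basis is B = [[5,3],[2,6]] with det 24.
Per unit decrease in dye, x* moves by d = (0.125, -0.2083).
The basis stays optimal until twill reaches 0; allowable decrease = 28.8 L.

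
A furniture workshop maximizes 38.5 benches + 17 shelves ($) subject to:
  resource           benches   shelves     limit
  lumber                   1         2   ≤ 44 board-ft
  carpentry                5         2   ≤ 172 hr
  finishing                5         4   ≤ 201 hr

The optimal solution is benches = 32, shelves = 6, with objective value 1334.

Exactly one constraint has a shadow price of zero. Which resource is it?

finishing

lumber: 44/44 (binding)
carpentry: 172/172 (binding)
finishing: 184/201 (slack 17)
By complementary slackness, a constraint with positive slack has shadow price 0 → finishing.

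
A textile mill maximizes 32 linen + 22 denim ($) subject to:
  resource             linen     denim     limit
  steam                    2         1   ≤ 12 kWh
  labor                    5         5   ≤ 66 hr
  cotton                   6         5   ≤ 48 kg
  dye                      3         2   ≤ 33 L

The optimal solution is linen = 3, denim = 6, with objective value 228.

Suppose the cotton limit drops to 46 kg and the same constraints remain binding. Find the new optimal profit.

At the optimum: steam uses 12 of 12 (binding); labor uses 45 of 66 (slack = 21); cotton uses 48 of 48 (binding); dye uses 21 of 33 (slack = 12).
Since labor, dye are not tight, their duals are 0.
From A_Bᵀ y = c: 2·y_steam + 6·y_cotton = 32; 1·y_steam + 5·y_cotton = 22.
This yields shadow prices y_steam = 7, y_cotton = 3.
Δz = y_cotton·Δb = 3 × (-2) = -6, so new z* = 228 − 6 = 222.

222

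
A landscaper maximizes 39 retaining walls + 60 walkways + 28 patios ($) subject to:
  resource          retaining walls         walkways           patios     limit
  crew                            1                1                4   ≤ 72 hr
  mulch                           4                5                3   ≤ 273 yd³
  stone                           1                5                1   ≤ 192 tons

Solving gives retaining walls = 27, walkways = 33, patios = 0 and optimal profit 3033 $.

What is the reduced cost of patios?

-2

Binding: mulch and stone. Non-binding: crew (12 unused).
By complementary slackness, y = 0 for the non-binding constraint.
Dual feasibility on the basic columns requires 4·y_mulch + 1·y_stone = 39, 5·y_mulch + 5·y_stone = 60.
→ y_mulch = 9 and y_stone = 3.
Reduced cost of patios: c₃ − yᵀa₃ = 28 − (9·3 + 3·1) = 28 − 30 = -2.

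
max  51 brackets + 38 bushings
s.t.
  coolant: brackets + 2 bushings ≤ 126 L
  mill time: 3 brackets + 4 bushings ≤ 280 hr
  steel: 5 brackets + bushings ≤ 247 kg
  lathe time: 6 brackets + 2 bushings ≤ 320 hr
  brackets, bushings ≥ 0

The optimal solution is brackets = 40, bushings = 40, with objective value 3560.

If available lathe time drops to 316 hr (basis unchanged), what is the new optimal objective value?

At the optimum: coolant uses 120 of 126 (slack = 6); mill time uses 280 of 280 (binding); steel uses 240 of 247 (slack = 7); lathe time uses 320 of 320 (binding).
By complementary slackness, y = 0 for the non-binding constraints.
From A_Bᵀ y = c: 3·y_mill time + 6·y_lathe time = 51; 4·y_mill time + 2·y_lathe time = 38.
→ y_mill time = 7 and y_lathe time = 5.
Δz = y_lathe time·Δb = 5 × (-4) = -20, so new z* = 3560 − 20 = 3540.

3540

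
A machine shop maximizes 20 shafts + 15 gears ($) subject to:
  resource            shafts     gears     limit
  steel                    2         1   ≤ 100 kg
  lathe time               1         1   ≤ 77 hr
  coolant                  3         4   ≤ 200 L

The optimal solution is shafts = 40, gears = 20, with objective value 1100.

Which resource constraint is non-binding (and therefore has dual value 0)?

lathe time

steel: 100/100 (binding)
lathe time: 60/77 (slack 17)
coolant: 200/200 (binding)
By complementary slackness, a constraint with positive slack has shadow price 0 → lathe time.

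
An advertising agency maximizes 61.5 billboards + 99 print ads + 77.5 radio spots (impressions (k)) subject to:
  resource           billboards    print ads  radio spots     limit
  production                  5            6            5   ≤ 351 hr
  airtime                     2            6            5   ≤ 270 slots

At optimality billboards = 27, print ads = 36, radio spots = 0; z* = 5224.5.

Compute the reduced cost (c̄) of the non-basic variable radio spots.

-5

Both production and airtime are binding at x*.
From A_Bᵀ y = c: 5·y_production + 2·y_airtime = 61.5; 6·y_production + 6·y_airtime = 99.
Solving: y_production = 9.5, y_airtime = 7.
Reduced cost of radio spots: c₃ − yᵀa₃ = 77.5 − (9.5·5 + 7·5) = 77.5 − 82.5 = -5.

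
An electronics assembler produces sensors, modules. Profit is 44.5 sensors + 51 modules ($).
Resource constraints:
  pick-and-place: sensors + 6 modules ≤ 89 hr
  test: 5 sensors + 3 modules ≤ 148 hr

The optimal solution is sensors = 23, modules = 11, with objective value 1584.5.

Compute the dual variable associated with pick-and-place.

At the optimum: pick-and-place uses 89 of 89 (binding); test uses 148 of 148 (binding).
Dual feasibility on the basic columns requires 1·y_pick-and-place + 5·y_test = 44.5, 6·y_pick-and-place + 3·y_test = 51.
Solving: y_pick-and-place = 4.5, y_test = 8.
Shadow price of pick-and-place = 4.5.

4.5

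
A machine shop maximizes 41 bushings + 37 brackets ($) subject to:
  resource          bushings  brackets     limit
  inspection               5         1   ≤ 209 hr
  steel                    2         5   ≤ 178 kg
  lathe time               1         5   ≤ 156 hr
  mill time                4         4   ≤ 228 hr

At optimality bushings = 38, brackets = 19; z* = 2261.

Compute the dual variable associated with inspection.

Binding: inspection and mill time. Non-binding: steel (7 unused), lathe time (23 unused).
Since steel, lathe time are not tight, their duals are 0.
From A_Bᵀ y = c: 5·y_inspection + 4·y_mill time = 41; 1·y_inspection + 4·y_mill time = 37.
→ y_inspection = 1 and y_mill time = 9.
Shadow price of inspection = 1.

1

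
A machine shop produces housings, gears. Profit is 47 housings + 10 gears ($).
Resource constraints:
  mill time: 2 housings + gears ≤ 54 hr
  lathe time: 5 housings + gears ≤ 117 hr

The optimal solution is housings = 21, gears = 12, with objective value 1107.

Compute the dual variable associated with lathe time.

At the optimum: mill time uses 54 of 54 (binding); lathe time uses 117 of 117 (binding).
From A_Bᵀ y = c: 2·y_mill time + 5·y_lathe time = 47; 1·y_mill time + 1·y_lathe time = 10.
Solving: y_mill time = 1, y_lathe time = 9.
Shadow price of lathe time = 9.

9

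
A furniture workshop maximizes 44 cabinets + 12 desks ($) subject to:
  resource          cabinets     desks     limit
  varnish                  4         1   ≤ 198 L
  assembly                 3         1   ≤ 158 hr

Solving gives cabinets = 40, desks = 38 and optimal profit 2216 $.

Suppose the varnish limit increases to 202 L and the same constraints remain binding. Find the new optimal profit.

Check each constraint at x*: varnish 198/198 (tight); assembly 158/158 (tight).
From A_Bᵀ y = c: 4·y_varnish + 3·y_assembly = 44; 1·y_varnish + 1·y_assembly = 12.
Solving: y_varnish = 8, y_assembly = 4.
Δz = y_varnish·Δb = 8 × (4) = 32, so new z* = 2216 + 32 = 2248.

2248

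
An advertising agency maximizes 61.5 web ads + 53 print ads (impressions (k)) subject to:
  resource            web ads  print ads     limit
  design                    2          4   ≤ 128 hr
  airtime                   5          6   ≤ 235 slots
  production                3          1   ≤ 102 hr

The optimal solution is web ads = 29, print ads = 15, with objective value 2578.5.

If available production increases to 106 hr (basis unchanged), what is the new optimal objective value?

Binding: airtime and production. Non-binding: design (10 unused).
Since design is not tight, its dual is 0.
The binding rows give the dual system: 5·y_airtime + 3·y_production = 61.5 and 6·y_airtime + 1·y_production = 53.
Solving: y_airtime = 7.5, y_production = 8.
Δz = y_production·Δb = 8 × (4) = 32, so new z* = 2578.5 + 32 = 2610.5.

2610.5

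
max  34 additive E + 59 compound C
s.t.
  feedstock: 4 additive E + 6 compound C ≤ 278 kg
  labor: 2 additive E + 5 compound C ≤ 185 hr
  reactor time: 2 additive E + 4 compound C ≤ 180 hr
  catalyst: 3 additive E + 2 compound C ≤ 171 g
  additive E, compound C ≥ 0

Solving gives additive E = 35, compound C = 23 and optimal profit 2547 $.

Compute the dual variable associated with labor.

Binding: feedstock and labor. Non-binding: reactor time (18 unused), catalyst (20 unused).
Slack constraints have shadow price 0 (complementary slackness).
The binding rows give the dual system: 4·y_feedstock + 2·y_labor = 34 and 6·y_feedstock + 5·y_labor = 59.
→ y_feedstock = 6.5 and y_labor = 4.
Shadow price of labor = 4.

4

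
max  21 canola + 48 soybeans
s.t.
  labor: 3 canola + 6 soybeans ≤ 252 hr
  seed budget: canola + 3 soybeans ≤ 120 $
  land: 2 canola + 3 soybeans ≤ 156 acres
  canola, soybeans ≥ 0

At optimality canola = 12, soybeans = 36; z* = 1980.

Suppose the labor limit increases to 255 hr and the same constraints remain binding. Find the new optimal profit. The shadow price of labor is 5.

Δb = 3, so new z* = 1980 + (5)·(3) = 1980 + 15 = 1995.

1995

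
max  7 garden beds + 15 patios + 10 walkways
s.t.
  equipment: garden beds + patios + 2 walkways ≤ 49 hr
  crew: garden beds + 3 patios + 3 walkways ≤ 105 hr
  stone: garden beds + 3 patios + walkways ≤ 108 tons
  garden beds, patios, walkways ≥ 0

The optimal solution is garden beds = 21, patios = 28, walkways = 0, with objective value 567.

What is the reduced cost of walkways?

-8

Check each constraint at x*: equipment 49/49 (tight); crew 105/105 (tight); stone 105/108 (slack 3).
Since stone is not tight, its dual is 0.
Dual feasibility on the basic columns requires 1·y_equipment + 1·y_crew = 7, 1·y_equipment + 3·y_crew = 15.
Solving: y_equipment = 3, y_crew = 4.
Reduced cost of walkways: c₃ − yᵀa₃ = 10 − (3·2 + 4·3) = 10 − 18 = -8.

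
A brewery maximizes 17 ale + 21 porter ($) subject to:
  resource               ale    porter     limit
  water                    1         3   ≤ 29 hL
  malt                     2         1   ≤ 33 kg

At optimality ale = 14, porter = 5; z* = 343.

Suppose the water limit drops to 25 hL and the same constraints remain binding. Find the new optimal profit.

323

Both water and malt are binding at x*.
Dual feasibility on the basic columns requires 1·y_water + 2·y_malt = 17, 3·y_water + 1·y_malt = 21.
Solving: y_water = 5, y_malt = 6.
Δz = y_water·Δb = 5 × (-4) = -20, so new z* = 343 − 20 = 323.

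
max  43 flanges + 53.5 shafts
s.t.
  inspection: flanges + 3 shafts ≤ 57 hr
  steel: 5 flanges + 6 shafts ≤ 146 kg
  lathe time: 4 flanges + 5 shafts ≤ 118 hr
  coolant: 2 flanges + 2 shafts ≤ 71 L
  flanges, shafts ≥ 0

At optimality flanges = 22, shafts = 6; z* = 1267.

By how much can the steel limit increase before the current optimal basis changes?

Binding constraints: steel, lathe time. The basis is B = [[5,6],[4,5]] with det 1.
Per unit increase in steel, x* moves by d = (5, -4).
The basis stays optimal until shafts reaches 0; allowable increase = 1.5 kg.

1.5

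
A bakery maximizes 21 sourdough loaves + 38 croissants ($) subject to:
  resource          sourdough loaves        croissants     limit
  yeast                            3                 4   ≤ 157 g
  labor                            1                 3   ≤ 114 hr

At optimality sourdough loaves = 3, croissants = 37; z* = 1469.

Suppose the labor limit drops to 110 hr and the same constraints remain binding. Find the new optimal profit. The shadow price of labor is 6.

Δb = -4, so new z* = 1469 + (6)·(-4) = 1469 − 24 = 1445.

1445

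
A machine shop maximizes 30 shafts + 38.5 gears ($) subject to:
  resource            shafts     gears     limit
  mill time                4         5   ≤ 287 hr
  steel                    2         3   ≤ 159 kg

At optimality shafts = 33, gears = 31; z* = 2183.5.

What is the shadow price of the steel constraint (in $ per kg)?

2

Both mill time and steel are binding at x*.
Dual feasibility on the basic columns requires 4·y_mill time + 2·y_steel = 30, 5·y_mill time + 3·y_steel = 38.5.
→ y_mill time = 6.5 and y_steel = 2.
Shadow price of steel = 2.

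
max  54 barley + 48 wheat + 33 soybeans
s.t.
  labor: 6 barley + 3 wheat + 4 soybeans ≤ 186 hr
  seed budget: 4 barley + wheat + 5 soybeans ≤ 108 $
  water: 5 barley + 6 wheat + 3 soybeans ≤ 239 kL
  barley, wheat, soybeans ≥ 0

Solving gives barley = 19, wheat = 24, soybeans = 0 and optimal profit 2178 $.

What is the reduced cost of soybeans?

-1

Binding: labor and water. Non-binding: seed budget (8 unused).
By complementary slackness, y = 0 for the non-binding constraint.
Dual feasibility on the basic columns requires 6·y_labor + 5·y_water = 54, 3·y_labor + 6·y_water = 48.
This yields shadow prices y_labor = 4, y_water = 6.
Reduced cost of soybeans: c₃ − yᵀa₃ = 33 − (4·4 + 6·3) = 33 − 34 = -1.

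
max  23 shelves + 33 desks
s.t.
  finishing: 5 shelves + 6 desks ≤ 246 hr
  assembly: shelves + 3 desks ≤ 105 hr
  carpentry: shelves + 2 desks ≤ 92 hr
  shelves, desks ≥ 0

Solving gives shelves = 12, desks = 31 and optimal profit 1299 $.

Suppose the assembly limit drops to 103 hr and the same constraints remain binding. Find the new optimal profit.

Binding: finishing and assembly. Non-binding: carpentry (18 unused).
Since carpentry is not tight, its dual is 0.
From A_Bᵀ y = c: 5·y_finishing + 1·y_assembly = 23; 6·y_finishing + 3·y_assembly = 33.
Solving: y_finishing = 4, y_assembly = 3.
Δz = y_assembly·Δb = 3 × (-2) = -6, so new z* = 1299 − 6 = 1293.

1293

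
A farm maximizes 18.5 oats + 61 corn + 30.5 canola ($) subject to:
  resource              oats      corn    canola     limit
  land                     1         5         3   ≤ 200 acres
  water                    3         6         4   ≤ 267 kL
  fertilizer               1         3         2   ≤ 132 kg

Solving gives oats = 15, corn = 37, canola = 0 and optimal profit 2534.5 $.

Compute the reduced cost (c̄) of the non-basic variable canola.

-7.5

Check each constraint at x*: land 200/200 (tight); water 267/267 (tight); fertilizer 126/132 (slack 6).
By complementary slackness, y = 0 for the non-binding constraint.
Dual feasibility on the basic columns requires 1·y_land + 3·y_water = 18.5, 5·y_land + 6·y_water = 61.
This yields shadow prices y_land = 8, y_water = 3.5.
Reduced cost of canola: c₃ − yᵀa₃ = 30.5 − (8·3 + 3.5·4) = 30.5 − 38 = -7.5.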